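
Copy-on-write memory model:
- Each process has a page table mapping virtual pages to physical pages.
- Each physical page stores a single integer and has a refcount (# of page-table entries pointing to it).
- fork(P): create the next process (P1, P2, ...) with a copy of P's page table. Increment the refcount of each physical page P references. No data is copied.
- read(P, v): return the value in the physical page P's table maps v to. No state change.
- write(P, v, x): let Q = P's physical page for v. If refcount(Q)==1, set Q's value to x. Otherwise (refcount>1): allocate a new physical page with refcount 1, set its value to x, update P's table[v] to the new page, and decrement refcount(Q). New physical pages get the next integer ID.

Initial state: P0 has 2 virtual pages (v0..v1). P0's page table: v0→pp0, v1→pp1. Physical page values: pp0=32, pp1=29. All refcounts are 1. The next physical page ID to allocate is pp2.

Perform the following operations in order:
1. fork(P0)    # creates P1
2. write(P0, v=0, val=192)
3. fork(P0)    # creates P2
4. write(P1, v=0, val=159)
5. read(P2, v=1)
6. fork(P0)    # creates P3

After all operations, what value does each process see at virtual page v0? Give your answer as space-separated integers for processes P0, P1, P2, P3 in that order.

Answer: 192 159 192 192

Derivation:
Op 1: fork(P0) -> P1. 2 ppages; refcounts: pp0:2 pp1:2
Op 2: write(P0, v0, 192). refcount(pp0)=2>1 -> COPY to pp2. 3 ppages; refcounts: pp0:1 pp1:2 pp2:1
Op 3: fork(P0) -> P2. 3 ppages; refcounts: pp0:1 pp1:3 pp2:2
Op 4: write(P1, v0, 159). refcount(pp0)=1 -> write in place. 3 ppages; refcounts: pp0:1 pp1:3 pp2:2
Op 5: read(P2, v1) -> 29. No state change.
Op 6: fork(P0) -> P3. 3 ppages; refcounts: pp0:1 pp1:4 pp2:3
P0: v0 -> pp2 = 192
P1: v0 -> pp0 = 159
P2: v0 -> pp2 = 192
P3: v0 -> pp2 = 192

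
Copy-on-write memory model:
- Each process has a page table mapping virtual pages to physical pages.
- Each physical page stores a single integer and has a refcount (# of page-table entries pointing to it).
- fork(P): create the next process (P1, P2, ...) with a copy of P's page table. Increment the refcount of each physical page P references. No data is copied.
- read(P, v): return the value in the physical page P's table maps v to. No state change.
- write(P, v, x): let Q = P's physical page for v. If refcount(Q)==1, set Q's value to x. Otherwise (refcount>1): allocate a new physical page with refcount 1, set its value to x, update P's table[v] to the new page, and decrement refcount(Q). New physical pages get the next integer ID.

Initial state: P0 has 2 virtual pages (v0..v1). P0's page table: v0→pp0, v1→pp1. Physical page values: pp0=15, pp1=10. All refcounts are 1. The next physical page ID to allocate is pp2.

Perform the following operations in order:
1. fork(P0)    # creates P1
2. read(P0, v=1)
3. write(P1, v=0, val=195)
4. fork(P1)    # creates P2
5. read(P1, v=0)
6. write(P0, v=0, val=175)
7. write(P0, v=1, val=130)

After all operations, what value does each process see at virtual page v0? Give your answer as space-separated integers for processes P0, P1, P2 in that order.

Op 1: fork(P0) -> P1. 2 ppages; refcounts: pp0:2 pp1:2
Op 2: read(P0, v1) -> 10. No state change.
Op 3: write(P1, v0, 195). refcount(pp0)=2>1 -> COPY to pp2. 3 ppages; refcounts: pp0:1 pp1:2 pp2:1
Op 4: fork(P1) -> P2. 3 ppages; refcounts: pp0:1 pp1:3 pp2:2
Op 5: read(P1, v0) -> 195. No state change.
Op 6: write(P0, v0, 175). refcount(pp0)=1 -> write in place. 3 ppages; refcounts: pp0:1 pp1:3 pp2:2
Op 7: write(P0, v1, 130). refcount(pp1)=3>1 -> COPY to pp3. 4 ppages; refcounts: pp0:1 pp1:2 pp2:2 pp3:1
P0: v0 -> pp0 = 175
P1: v0 -> pp2 = 195
P2: v0 -> pp2 = 195

Answer: 175 195 195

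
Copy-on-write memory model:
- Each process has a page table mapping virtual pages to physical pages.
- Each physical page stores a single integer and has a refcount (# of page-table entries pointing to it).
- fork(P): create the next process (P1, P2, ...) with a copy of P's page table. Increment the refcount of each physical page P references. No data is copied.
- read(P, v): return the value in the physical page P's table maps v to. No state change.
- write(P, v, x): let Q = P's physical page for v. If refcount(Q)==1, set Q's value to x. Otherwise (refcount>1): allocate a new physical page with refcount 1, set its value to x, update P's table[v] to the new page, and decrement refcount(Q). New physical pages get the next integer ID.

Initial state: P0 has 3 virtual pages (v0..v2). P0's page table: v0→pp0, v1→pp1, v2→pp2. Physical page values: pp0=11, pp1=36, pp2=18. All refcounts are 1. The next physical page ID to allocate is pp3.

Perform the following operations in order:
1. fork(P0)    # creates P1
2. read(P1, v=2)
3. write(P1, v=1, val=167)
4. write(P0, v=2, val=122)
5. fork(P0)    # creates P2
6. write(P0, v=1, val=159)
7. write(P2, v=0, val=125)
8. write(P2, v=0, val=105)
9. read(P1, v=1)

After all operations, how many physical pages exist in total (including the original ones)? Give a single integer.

Op 1: fork(P0) -> P1. 3 ppages; refcounts: pp0:2 pp1:2 pp2:2
Op 2: read(P1, v2) -> 18. No state change.
Op 3: write(P1, v1, 167). refcount(pp1)=2>1 -> COPY to pp3. 4 ppages; refcounts: pp0:2 pp1:1 pp2:2 pp3:1
Op 4: write(P0, v2, 122). refcount(pp2)=2>1 -> COPY to pp4. 5 ppages; refcounts: pp0:2 pp1:1 pp2:1 pp3:1 pp4:1
Op 5: fork(P0) -> P2. 5 ppages; refcounts: pp0:3 pp1:2 pp2:1 pp3:1 pp4:2
Op 6: write(P0, v1, 159). refcount(pp1)=2>1 -> COPY to pp5. 6 ppages; refcounts: pp0:3 pp1:1 pp2:1 pp3:1 pp4:2 pp5:1
Op 7: write(P2, v0, 125). refcount(pp0)=3>1 -> COPY to pp6. 7 ppages; refcounts: pp0:2 pp1:1 pp2:1 pp3:1 pp4:2 pp5:1 pp6:1
Op 8: write(P2, v0, 105). refcount(pp6)=1 -> write in place. 7 ppages; refcounts: pp0:2 pp1:1 pp2:1 pp3:1 pp4:2 pp5:1 pp6:1
Op 9: read(P1, v1) -> 167. No state change.

Answer: 7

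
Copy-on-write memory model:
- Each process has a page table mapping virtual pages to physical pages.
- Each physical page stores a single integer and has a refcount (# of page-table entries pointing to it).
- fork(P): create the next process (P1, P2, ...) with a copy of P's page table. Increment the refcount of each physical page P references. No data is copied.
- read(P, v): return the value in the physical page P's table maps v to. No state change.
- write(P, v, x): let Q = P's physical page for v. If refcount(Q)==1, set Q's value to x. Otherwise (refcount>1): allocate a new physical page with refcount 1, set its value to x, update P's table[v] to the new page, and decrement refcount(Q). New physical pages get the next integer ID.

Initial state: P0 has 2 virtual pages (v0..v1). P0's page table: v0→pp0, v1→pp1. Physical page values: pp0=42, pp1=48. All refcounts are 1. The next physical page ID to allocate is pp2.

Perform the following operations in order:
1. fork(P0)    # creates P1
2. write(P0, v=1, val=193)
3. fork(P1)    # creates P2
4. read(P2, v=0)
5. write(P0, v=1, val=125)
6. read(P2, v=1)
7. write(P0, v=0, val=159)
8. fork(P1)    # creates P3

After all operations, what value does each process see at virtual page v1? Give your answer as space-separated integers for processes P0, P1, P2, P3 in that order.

Answer: 125 48 48 48

Derivation:
Op 1: fork(P0) -> P1. 2 ppages; refcounts: pp0:2 pp1:2
Op 2: write(P0, v1, 193). refcount(pp1)=2>1 -> COPY to pp2. 3 ppages; refcounts: pp0:2 pp1:1 pp2:1
Op 3: fork(P1) -> P2. 3 ppages; refcounts: pp0:3 pp1:2 pp2:1
Op 4: read(P2, v0) -> 42. No state change.
Op 5: write(P0, v1, 125). refcount(pp2)=1 -> write in place. 3 ppages; refcounts: pp0:3 pp1:2 pp2:1
Op 6: read(P2, v1) -> 48. No state change.
Op 7: write(P0, v0, 159). refcount(pp0)=3>1 -> COPY to pp3. 4 ppages; refcounts: pp0:2 pp1:2 pp2:1 pp3:1
Op 8: fork(P1) -> P3. 4 ppages; refcounts: pp0:3 pp1:3 pp2:1 pp3:1
P0: v1 -> pp2 = 125
P1: v1 -> pp1 = 48
P2: v1 -> pp1 = 48
P3: v1 -> pp1 = 48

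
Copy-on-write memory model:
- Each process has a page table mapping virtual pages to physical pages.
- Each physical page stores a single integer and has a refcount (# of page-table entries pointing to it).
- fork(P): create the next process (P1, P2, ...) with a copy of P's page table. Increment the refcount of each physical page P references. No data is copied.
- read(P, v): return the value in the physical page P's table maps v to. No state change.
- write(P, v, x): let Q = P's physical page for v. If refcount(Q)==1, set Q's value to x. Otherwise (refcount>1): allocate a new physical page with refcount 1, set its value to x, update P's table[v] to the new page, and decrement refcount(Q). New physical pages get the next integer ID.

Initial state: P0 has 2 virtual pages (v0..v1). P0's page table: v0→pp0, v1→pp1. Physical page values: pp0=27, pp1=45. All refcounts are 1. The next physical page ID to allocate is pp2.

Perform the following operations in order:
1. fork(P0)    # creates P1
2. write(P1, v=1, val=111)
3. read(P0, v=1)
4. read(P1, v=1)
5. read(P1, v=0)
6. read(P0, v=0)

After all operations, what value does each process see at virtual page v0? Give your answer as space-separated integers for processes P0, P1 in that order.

Op 1: fork(P0) -> P1. 2 ppages; refcounts: pp0:2 pp1:2
Op 2: write(P1, v1, 111). refcount(pp1)=2>1 -> COPY to pp2. 3 ppages; refcounts: pp0:2 pp1:1 pp2:1
Op 3: read(P0, v1) -> 45. No state change.
Op 4: read(P1, v1) -> 111. No state change.
Op 5: read(P1, v0) -> 27. No state change.
Op 6: read(P0, v0) -> 27. No state change.
P0: v0 -> pp0 = 27
P1: v0 -> pp0 = 27

Answer: 27 27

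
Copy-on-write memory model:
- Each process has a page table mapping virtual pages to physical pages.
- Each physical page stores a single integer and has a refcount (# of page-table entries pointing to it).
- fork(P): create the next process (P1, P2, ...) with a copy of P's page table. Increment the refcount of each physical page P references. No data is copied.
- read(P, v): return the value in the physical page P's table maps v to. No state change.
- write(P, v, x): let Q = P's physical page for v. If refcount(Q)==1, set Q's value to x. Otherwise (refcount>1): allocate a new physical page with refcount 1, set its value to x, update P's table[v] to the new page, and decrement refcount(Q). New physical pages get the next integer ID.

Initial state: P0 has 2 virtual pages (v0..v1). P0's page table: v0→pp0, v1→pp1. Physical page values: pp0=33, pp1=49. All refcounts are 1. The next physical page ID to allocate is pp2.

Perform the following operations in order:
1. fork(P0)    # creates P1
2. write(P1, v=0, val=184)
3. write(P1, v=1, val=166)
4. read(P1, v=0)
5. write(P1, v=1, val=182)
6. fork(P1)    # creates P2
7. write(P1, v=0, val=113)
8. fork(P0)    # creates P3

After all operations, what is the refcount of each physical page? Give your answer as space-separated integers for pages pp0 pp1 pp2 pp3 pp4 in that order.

Op 1: fork(P0) -> P1. 2 ppages; refcounts: pp0:2 pp1:2
Op 2: write(P1, v0, 184). refcount(pp0)=2>1 -> COPY to pp2. 3 ppages; refcounts: pp0:1 pp1:2 pp2:1
Op 3: write(P1, v1, 166). refcount(pp1)=2>1 -> COPY to pp3. 4 ppages; refcounts: pp0:1 pp1:1 pp2:1 pp3:1
Op 4: read(P1, v0) -> 184. No state change.
Op 5: write(P1, v1, 182). refcount(pp3)=1 -> write in place. 4 ppages; refcounts: pp0:1 pp1:1 pp2:1 pp3:1
Op 6: fork(P1) -> P2. 4 ppages; refcounts: pp0:1 pp1:1 pp2:2 pp3:2
Op 7: write(P1, v0, 113). refcount(pp2)=2>1 -> COPY to pp4. 5 ppages; refcounts: pp0:1 pp1:1 pp2:1 pp3:2 pp4:1
Op 8: fork(P0) -> P3. 5 ppages; refcounts: pp0:2 pp1:2 pp2:1 pp3:2 pp4:1

Answer: 2 2 1 2 1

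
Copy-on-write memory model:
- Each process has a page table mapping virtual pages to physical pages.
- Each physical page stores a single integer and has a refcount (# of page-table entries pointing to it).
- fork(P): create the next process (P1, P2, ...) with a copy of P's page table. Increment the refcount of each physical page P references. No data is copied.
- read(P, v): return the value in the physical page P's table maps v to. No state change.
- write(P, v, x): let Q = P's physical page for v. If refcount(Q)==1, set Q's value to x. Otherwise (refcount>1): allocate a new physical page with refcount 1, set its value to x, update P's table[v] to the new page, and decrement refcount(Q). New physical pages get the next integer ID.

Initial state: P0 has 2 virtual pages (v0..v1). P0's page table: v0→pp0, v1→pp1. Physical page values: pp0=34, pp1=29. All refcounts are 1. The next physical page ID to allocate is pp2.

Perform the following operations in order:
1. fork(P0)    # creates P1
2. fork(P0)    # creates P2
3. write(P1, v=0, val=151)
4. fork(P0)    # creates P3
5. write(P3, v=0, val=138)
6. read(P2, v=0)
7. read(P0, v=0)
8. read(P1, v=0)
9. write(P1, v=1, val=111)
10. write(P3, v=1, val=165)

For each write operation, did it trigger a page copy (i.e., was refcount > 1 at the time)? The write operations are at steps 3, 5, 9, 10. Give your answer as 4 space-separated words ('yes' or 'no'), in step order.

Op 1: fork(P0) -> P1. 2 ppages; refcounts: pp0:2 pp1:2
Op 2: fork(P0) -> P2. 2 ppages; refcounts: pp0:3 pp1:3
Op 3: write(P1, v0, 151). refcount(pp0)=3>1 -> COPY to pp2. 3 ppages; refcounts: pp0:2 pp1:3 pp2:1
Op 4: fork(P0) -> P3. 3 ppages; refcounts: pp0:3 pp1:4 pp2:1
Op 5: write(P3, v0, 138). refcount(pp0)=3>1 -> COPY to pp3. 4 ppages; refcounts: pp0:2 pp1:4 pp2:1 pp3:1
Op 6: read(P2, v0) -> 34. No state change.
Op 7: read(P0, v0) -> 34. No state change.
Op 8: read(P1, v0) -> 151. No state change.
Op 9: write(P1, v1, 111). refcount(pp1)=4>1 -> COPY to pp4. 5 ppages; refcounts: pp0:2 pp1:3 pp2:1 pp3:1 pp4:1
Op 10: write(P3, v1, 165). refcount(pp1)=3>1 -> COPY to pp5. 6 ppages; refcounts: pp0:2 pp1:2 pp2:1 pp3:1 pp4:1 pp5:1

yes yes yes yes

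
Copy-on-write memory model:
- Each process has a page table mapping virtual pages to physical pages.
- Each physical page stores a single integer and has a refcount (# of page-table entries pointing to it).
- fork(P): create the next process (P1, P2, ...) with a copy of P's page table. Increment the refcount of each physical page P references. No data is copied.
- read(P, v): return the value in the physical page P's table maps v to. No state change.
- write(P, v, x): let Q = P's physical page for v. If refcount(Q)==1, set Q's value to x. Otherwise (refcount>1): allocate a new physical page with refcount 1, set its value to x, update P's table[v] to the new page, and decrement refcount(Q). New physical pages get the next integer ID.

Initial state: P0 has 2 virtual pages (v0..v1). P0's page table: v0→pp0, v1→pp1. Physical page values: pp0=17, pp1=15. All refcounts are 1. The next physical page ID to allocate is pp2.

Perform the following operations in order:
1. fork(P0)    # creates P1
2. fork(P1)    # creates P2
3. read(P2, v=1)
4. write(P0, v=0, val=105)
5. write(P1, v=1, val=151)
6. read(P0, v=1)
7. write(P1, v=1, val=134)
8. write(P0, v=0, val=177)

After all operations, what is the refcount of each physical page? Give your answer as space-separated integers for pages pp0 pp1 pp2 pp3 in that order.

Answer: 2 2 1 1

Derivation:
Op 1: fork(P0) -> P1. 2 ppages; refcounts: pp0:2 pp1:2
Op 2: fork(P1) -> P2. 2 ppages; refcounts: pp0:3 pp1:3
Op 3: read(P2, v1) -> 15. No state change.
Op 4: write(P0, v0, 105). refcount(pp0)=3>1 -> COPY to pp2. 3 ppages; refcounts: pp0:2 pp1:3 pp2:1
Op 5: write(P1, v1, 151). refcount(pp1)=3>1 -> COPY to pp3. 4 ppages; refcounts: pp0:2 pp1:2 pp2:1 pp3:1
Op 6: read(P0, v1) -> 15. No state change.
Op 7: write(P1, v1, 134). refcount(pp3)=1 -> write in place. 4 ppages; refcounts: pp0:2 pp1:2 pp2:1 pp3:1
Op 8: write(P0, v0, 177). refcount(pp2)=1 -> write in place. 4 ppages; refcounts: pp0:2 pp1:2 pp2:1 pp3:1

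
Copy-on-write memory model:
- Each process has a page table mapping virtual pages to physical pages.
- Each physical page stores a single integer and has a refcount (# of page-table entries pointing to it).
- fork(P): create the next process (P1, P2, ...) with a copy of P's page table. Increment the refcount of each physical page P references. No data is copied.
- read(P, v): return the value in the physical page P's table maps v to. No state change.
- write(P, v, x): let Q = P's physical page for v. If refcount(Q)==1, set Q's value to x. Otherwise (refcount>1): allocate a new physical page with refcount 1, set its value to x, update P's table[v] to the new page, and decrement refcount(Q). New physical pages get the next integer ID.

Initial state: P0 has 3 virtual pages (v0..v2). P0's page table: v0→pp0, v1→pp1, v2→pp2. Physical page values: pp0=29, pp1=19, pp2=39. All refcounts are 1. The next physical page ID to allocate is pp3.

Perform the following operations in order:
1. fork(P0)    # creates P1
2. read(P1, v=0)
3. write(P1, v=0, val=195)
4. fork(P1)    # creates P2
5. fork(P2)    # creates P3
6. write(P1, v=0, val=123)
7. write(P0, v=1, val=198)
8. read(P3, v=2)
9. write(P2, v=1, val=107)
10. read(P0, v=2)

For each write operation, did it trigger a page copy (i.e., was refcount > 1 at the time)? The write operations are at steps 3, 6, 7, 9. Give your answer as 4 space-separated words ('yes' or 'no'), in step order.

Op 1: fork(P0) -> P1. 3 ppages; refcounts: pp0:2 pp1:2 pp2:2
Op 2: read(P1, v0) -> 29. No state change.
Op 3: write(P1, v0, 195). refcount(pp0)=2>1 -> COPY to pp3. 4 ppages; refcounts: pp0:1 pp1:2 pp2:2 pp3:1
Op 4: fork(P1) -> P2. 4 ppages; refcounts: pp0:1 pp1:3 pp2:3 pp3:2
Op 5: fork(P2) -> P3. 4 ppages; refcounts: pp0:1 pp1:4 pp2:4 pp3:3
Op 6: write(P1, v0, 123). refcount(pp3)=3>1 -> COPY to pp4. 5 ppages; refcounts: pp0:1 pp1:4 pp2:4 pp3:2 pp4:1
Op 7: write(P0, v1, 198). refcount(pp1)=4>1 -> COPY to pp5. 6 ppages; refcounts: pp0:1 pp1:3 pp2:4 pp3:2 pp4:1 pp5:1
Op 8: read(P3, v2) -> 39. No state change.
Op 9: write(P2, v1, 107). refcount(pp1)=3>1 -> COPY to pp6. 7 ppages; refcounts: pp0:1 pp1:2 pp2:4 pp3:2 pp4:1 pp5:1 pp6:1
Op 10: read(P0, v2) -> 39. No state change.

yes yes yes yes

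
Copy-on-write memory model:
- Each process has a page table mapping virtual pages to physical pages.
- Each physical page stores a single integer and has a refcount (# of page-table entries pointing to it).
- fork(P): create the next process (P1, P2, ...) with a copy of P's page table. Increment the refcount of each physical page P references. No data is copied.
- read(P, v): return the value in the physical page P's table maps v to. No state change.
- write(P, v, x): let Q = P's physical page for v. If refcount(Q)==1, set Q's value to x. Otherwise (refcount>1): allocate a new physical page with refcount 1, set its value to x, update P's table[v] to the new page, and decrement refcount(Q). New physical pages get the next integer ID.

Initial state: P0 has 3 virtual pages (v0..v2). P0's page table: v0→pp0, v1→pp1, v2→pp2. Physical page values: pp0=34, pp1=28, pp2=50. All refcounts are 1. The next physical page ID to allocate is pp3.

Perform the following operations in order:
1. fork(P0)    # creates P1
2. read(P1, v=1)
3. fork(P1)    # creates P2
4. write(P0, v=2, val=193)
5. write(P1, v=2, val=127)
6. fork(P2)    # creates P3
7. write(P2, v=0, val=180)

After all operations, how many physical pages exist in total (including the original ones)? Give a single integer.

Op 1: fork(P0) -> P1. 3 ppages; refcounts: pp0:2 pp1:2 pp2:2
Op 2: read(P1, v1) -> 28. No state change.
Op 3: fork(P1) -> P2. 3 ppages; refcounts: pp0:3 pp1:3 pp2:3
Op 4: write(P0, v2, 193). refcount(pp2)=3>1 -> COPY to pp3. 4 ppages; refcounts: pp0:3 pp1:3 pp2:2 pp3:1
Op 5: write(P1, v2, 127). refcount(pp2)=2>1 -> COPY to pp4. 5 ppages; refcounts: pp0:3 pp1:3 pp2:1 pp3:1 pp4:1
Op 6: fork(P2) -> P3. 5 ppages; refcounts: pp0:4 pp1:4 pp2:2 pp3:1 pp4:1
Op 7: write(P2, v0, 180). refcount(pp0)=4>1 -> COPY to pp5. 6 ppages; refcounts: pp0:3 pp1:4 pp2:2 pp3:1 pp4:1 pp5:1

Answer: 6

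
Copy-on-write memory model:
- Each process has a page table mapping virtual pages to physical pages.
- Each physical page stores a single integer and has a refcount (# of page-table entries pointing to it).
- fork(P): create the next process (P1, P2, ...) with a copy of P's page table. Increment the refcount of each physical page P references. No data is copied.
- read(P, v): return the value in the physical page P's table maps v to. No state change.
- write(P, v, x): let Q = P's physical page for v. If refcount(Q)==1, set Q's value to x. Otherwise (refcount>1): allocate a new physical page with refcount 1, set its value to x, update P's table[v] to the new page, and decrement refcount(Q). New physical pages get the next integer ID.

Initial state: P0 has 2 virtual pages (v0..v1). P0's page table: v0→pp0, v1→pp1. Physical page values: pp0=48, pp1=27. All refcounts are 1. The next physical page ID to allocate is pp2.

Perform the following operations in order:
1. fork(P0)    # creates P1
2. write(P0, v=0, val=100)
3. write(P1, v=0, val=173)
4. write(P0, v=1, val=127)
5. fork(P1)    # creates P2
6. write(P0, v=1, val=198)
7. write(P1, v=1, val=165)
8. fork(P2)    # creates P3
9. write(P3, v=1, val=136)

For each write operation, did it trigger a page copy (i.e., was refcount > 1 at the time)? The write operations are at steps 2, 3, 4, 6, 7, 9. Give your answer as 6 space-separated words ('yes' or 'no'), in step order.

Op 1: fork(P0) -> P1. 2 ppages; refcounts: pp0:2 pp1:2
Op 2: write(P0, v0, 100). refcount(pp0)=2>1 -> COPY to pp2. 3 ppages; refcounts: pp0:1 pp1:2 pp2:1
Op 3: write(P1, v0, 173). refcount(pp0)=1 -> write in place. 3 ppages; refcounts: pp0:1 pp1:2 pp2:1
Op 4: write(P0, v1, 127). refcount(pp1)=2>1 -> COPY to pp3. 4 ppages; refcounts: pp0:1 pp1:1 pp2:1 pp3:1
Op 5: fork(P1) -> P2. 4 ppages; refcounts: pp0:2 pp1:2 pp2:1 pp3:1
Op 6: write(P0, v1, 198). refcount(pp3)=1 -> write in place. 4 ppages; refcounts: pp0:2 pp1:2 pp2:1 pp3:1
Op 7: write(P1, v1, 165). refcount(pp1)=2>1 -> COPY to pp4. 5 ppages; refcounts: pp0:2 pp1:1 pp2:1 pp3:1 pp4:1
Op 8: fork(P2) -> P3. 5 ppages; refcounts: pp0:3 pp1:2 pp2:1 pp3:1 pp4:1
Op 9: write(P3, v1, 136). refcount(pp1)=2>1 -> COPY to pp5. 6 ppages; refcounts: pp0:3 pp1:1 pp2:1 pp3:1 pp4:1 pp5:1

yes no yes no yes yes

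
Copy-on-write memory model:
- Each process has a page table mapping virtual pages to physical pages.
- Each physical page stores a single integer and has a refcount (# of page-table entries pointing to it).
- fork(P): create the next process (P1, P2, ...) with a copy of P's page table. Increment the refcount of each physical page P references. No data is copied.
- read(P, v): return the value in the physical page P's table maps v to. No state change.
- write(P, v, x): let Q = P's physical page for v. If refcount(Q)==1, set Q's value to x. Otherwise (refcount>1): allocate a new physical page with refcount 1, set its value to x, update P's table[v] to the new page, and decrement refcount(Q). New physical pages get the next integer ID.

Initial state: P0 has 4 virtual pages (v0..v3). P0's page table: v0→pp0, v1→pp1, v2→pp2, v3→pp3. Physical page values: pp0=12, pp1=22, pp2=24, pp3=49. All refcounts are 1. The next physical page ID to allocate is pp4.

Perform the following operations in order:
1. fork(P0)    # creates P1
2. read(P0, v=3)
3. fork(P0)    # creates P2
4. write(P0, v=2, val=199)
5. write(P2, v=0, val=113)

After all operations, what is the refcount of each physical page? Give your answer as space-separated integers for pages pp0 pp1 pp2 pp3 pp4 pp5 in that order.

Op 1: fork(P0) -> P1. 4 ppages; refcounts: pp0:2 pp1:2 pp2:2 pp3:2
Op 2: read(P0, v3) -> 49. No state change.
Op 3: fork(P0) -> P2. 4 ppages; refcounts: pp0:3 pp1:3 pp2:3 pp3:3
Op 4: write(P0, v2, 199). refcount(pp2)=3>1 -> COPY to pp4. 5 ppages; refcounts: pp0:3 pp1:3 pp2:2 pp3:3 pp4:1
Op 5: write(P2, v0, 113). refcount(pp0)=3>1 -> COPY to pp5. 6 ppages; refcounts: pp0:2 pp1:3 pp2:2 pp3:3 pp4:1 pp5:1

Answer: 2 3 2 3 1 1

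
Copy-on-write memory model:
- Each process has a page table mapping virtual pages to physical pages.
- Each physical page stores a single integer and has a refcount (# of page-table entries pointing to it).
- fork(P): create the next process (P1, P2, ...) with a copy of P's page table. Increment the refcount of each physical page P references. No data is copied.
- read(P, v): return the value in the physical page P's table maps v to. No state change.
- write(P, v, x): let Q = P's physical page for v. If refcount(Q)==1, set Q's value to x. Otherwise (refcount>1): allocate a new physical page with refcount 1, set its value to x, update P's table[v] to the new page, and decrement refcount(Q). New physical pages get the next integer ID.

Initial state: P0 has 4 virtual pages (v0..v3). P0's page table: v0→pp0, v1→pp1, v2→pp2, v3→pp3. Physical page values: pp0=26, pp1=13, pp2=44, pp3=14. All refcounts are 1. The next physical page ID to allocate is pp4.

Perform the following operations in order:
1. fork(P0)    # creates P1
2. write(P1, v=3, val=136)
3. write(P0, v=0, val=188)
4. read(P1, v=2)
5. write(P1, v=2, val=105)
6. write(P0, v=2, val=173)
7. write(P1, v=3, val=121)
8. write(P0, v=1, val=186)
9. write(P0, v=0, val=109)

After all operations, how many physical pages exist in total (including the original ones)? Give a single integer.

Answer: 8

Derivation:
Op 1: fork(P0) -> P1. 4 ppages; refcounts: pp0:2 pp1:2 pp2:2 pp3:2
Op 2: write(P1, v3, 136). refcount(pp3)=2>1 -> COPY to pp4. 5 ppages; refcounts: pp0:2 pp1:2 pp2:2 pp3:1 pp4:1
Op 3: write(P0, v0, 188). refcount(pp0)=2>1 -> COPY to pp5. 6 ppages; refcounts: pp0:1 pp1:2 pp2:2 pp3:1 pp4:1 pp5:1
Op 4: read(P1, v2) -> 44. No state change.
Op 5: write(P1, v2, 105). refcount(pp2)=2>1 -> COPY to pp6. 7 ppages; refcounts: pp0:1 pp1:2 pp2:1 pp3:1 pp4:1 pp5:1 pp6:1
Op 6: write(P0, v2, 173). refcount(pp2)=1 -> write in place. 7 ppages; refcounts: pp0:1 pp1:2 pp2:1 pp3:1 pp4:1 pp5:1 pp6:1
Op 7: write(P1, v3, 121). refcount(pp4)=1 -> write in place. 7 ppages; refcounts: pp0:1 pp1:2 pp2:1 pp3:1 pp4:1 pp5:1 pp6:1
Op 8: write(P0, v1, 186). refcount(pp1)=2>1 -> COPY to pp7. 8 ppages; refcounts: pp0:1 pp1:1 pp2:1 pp3:1 pp4:1 pp5:1 pp6:1 pp7:1
Op 9: write(P0, v0, 109). refcount(pp5)=1 -> write in place. 8 ppages; refcounts: pp0:1 pp1:1 pp2:1 pp3:1 pp4:1 pp5:1 pp6:1 pp7:1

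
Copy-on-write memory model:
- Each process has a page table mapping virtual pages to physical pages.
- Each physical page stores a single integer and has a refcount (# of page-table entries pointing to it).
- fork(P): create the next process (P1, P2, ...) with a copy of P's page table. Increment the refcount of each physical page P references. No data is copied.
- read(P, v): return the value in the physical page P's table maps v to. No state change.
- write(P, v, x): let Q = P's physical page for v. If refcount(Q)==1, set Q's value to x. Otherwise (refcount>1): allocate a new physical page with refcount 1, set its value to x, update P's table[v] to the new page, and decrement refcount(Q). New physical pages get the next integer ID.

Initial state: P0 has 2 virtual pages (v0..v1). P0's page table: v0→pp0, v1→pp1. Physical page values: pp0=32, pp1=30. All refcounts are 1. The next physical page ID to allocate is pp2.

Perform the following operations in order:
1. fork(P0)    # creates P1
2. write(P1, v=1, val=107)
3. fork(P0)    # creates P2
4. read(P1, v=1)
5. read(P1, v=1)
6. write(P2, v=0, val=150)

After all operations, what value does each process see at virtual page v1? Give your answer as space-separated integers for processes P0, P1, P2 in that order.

Answer: 30 107 30

Derivation:
Op 1: fork(P0) -> P1. 2 ppages; refcounts: pp0:2 pp1:2
Op 2: write(P1, v1, 107). refcount(pp1)=2>1 -> COPY to pp2. 3 ppages; refcounts: pp0:2 pp1:1 pp2:1
Op 3: fork(P0) -> P2. 3 ppages; refcounts: pp0:3 pp1:2 pp2:1
Op 4: read(P1, v1) -> 107. No state change.
Op 5: read(P1, v1) -> 107. No state change.
Op 6: write(P2, v0, 150). refcount(pp0)=3>1 -> COPY to pp3. 4 ppages; refcounts: pp0:2 pp1:2 pp2:1 pp3:1
P0: v1 -> pp1 = 30
P1: v1 -> pp2 = 107
P2: v1 -> pp1 = 30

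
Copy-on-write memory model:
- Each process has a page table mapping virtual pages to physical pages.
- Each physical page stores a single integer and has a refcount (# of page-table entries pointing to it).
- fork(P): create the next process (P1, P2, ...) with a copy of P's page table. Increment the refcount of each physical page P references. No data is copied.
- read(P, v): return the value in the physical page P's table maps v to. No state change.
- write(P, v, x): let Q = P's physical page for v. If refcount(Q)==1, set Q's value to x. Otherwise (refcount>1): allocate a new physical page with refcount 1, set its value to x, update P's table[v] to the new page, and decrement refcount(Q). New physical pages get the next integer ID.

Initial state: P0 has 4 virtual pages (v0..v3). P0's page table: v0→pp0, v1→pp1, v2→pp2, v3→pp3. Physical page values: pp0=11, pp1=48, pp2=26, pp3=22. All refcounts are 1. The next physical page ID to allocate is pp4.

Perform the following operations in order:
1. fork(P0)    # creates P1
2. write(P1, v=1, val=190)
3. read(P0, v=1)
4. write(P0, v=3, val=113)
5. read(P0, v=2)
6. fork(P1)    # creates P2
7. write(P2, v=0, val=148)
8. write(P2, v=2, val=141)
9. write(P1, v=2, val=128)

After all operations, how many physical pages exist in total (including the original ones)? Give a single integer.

Op 1: fork(P0) -> P1. 4 ppages; refcounts: pp0:2 pp1:2 pp2:2 pp3:2
Op 2: write(P1, v1, 190). refcount(pp1)=2>1 -> COPY to pp4. 5 ppages; refcounts: pp0:2 pp1:1 pp2:2 pp3:2 pp4:1
Op 3: read(P0, v1) -> 48. No state change.
Op 4: write(P0, v3, 113). refcount(pp3)=2>1 -> COPY to pp5. 6 ppages; refcounts: pp0:2 pp1:1 pp2:2 pp3:1 pp4:1 pp5:1
Op 5: read(P0, v2) -> 26. No state change.
Op 6: fork(P1) -> P2. 6 ppages; refcounts: pp0:3 pp1:1 pp2:3 pp3:2 pp4:2 pp5:1
Op 7: write(P2, v0, 148). refcount(pp0)=3>1 -> COPY to pp6. 7 ppages; refcounts: pp0:2 pp1:1 pp2:3 pp3:2 pp4:2 pp5:1 pp6:1
Op 8: write(P2, v2, 141). refcount(pp2)=3>1 -> COPY to pp7. 8 ppages; refcounts: pp0:2 pp1:1 pp2:2 pp3:2 pp4:2 pp5:1 pp6:1 pp7:1
Op 9: write(P1, v2, 128). refcount(pp2)=2>1 -> COPY to pp8. 9 ppages; refcounts: pp0:2 pp1:1 pp2:1 pp3:2 pp4:2 pp5:1 pp6:1 pp7:1 pp8:1

Answer: 9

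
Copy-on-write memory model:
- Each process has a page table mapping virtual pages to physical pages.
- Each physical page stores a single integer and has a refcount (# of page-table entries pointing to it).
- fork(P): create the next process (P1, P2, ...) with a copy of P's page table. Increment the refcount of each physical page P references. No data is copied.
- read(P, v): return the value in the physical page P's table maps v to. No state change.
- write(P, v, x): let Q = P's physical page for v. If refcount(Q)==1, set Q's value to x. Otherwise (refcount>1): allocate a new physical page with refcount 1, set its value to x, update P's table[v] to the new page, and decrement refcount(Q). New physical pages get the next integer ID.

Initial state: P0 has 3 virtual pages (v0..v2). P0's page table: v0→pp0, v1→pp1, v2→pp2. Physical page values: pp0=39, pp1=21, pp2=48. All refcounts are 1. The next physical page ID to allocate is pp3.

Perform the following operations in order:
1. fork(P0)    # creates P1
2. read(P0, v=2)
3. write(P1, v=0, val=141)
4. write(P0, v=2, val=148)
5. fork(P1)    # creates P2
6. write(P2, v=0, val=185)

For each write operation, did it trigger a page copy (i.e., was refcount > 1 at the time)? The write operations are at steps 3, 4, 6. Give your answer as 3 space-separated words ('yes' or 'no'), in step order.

Op 1: fork(P0) -> P1. 3 ppages; refcounts: pp0:2 pp1:2 pp2:2
Op 2: read(P0, v2) -> 48. No state change.
Op 3: write(P1, v0, 141). refcount(pp0)=2>1 -> COPY to pp3. 4 ppages; refcounts: pp0:1 pp1:2 pp2:2 pp3:1
Op 4: write(P0, v2, 148). refcount(pp2)=2>1 -> COPY to pp4. 5 ppages; refcounts: pp0:1 pp1:2 pp2:1 pp3:1 pp4:1
Op 5: fork(P1) -> P2. 5 ppages; refcounts: pp0:1 pp1:3 pp2:2 pp3:2 pp4:1
Op 6: write(P2, v0, 185). refcount(pp3)=2>1 -> COPY to pp5. 6 ppages; refcounts: pp0:1 pp1:3 pp2:2 pp3:1 pp4:1 pp5:1

yes yes yes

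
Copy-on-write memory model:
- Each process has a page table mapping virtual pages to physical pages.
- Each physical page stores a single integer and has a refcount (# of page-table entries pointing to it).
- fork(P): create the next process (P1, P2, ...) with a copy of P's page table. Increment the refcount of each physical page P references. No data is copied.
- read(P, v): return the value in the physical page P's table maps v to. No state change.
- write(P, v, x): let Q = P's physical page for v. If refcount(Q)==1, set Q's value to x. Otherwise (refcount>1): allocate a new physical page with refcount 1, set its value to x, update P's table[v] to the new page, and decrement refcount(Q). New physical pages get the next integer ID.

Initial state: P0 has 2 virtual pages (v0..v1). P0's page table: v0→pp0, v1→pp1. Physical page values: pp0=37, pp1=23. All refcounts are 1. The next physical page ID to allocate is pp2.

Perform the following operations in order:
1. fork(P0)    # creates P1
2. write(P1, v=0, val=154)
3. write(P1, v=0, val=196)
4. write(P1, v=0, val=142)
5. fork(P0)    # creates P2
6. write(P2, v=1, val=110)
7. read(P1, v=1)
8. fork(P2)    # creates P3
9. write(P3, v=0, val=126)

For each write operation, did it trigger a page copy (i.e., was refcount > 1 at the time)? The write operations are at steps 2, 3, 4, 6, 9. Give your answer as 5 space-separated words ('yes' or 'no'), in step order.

Op 1: fork(P0) -> P1. 2 ppages; refcounts: pp0:2 pp1:2
Op 2: write(P1, v0, 154). refcount(pp0)=2>1 -> COPY to pp2. 3 ppages; refcounts: pp0:1 pp1:2 pp2:1
Op 3: write(P1, v0, 196). refcount(pp2)=1 -> write in place. 3 ppages; refcounts: pp0:1 pp1:2 pp2:1
Op 4: write(P1, v0, 142). refcount(pp2)=1 -> write in place. 3 ppages; refcounts: pp0:1 pp1:2 pp2:1
Op 5: fork(P0) -> P2. 3 ppages; refcounts: pp0:2 pp1:3 pp2:1
Op 6: write(P2, v1, 110). refcount(pp1)=3>1 -> COPY to pp3. 4 ppages; refcounts: pp0:2 pp1:2 pp2:1 pp3:1
Op 7: read(P1, v1) -> 23. No state change.
Op 8: fork(P2) -> P3. 4 ppages; refcounts: pp0:3 pp1:2 pp2:1 pp3:2
Op 9: write(P3, v0, 126). refcount(pp0)=3>1 -> COPY to pp4. 5 ppages; refcounts: pp0:2 pp1:2 pp2:1 pp3:2 pp4:1

yes no no yes yes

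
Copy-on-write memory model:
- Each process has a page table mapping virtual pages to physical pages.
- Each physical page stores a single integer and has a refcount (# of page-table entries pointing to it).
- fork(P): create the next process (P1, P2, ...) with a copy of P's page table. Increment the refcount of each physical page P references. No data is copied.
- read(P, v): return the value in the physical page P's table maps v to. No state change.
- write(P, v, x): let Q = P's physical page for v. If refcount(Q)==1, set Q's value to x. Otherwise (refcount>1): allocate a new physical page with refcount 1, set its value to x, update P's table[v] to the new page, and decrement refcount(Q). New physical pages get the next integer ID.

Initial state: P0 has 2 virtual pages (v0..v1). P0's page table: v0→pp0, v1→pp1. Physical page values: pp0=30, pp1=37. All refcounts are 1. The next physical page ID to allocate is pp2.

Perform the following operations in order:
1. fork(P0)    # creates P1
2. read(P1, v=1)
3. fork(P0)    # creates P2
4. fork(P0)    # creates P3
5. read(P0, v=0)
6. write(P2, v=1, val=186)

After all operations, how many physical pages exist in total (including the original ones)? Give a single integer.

Op 1: fork(P0) -> P1. 2 ppages; refcounts: pp0:2 pp1:2
Op 2: read(P1, v1) -> 37. No state change.
Op 3: fork(P0) -> P2. 2 ppages; refcounts: pp0:3 pp1:3
Op 4: fork(P0) -> P3. 2 ppages; refcounts: pp0:4 pp1:4
Op 5: read(P0, v0) -> 30. No state change.
Op 6: write(P2, v1, 186). refcount(pp1)=4>1 -> COPY to pp2. 3 ppages; refcounts: pp0:4 pp1:3 pp2:1

Answer: 3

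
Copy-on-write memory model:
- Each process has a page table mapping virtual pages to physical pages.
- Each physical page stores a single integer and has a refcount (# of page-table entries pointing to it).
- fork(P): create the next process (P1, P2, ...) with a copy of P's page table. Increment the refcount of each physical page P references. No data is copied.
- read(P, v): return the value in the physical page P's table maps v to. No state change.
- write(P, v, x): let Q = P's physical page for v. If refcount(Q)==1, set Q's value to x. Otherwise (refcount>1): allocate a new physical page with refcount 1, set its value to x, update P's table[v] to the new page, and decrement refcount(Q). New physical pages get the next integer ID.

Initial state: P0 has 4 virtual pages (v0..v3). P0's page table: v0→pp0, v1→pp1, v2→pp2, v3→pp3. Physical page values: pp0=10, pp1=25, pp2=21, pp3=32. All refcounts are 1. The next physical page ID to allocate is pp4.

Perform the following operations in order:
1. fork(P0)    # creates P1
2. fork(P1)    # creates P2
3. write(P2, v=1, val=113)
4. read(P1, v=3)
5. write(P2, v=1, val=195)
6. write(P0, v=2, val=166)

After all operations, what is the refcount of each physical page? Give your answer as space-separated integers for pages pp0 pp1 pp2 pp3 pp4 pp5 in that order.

Answer: 3 2 2 3 1 1

Derivation:
Op 1: fork(P0) -> P1. 4 ppages; refcounts: pp0:2 pp1:2 pp2:2 pp3:2
Op 2: fork(P1) -> P2. 4 ppages; refcounts: pp0:3 pp1:3 pp2:3 pp3:3
Op 3: write(P2, v1, 113). refcount(pp1)=3>1 -> COPY to pp4. 5 ppages; refcounts: pp0:3 pp1:2 pp2:3 pp3:3 pp4:1
Op 4: read(P1, v3) -> 32. No state change.
Op 5: write(P2, v1, 195). refcount(pp4)=1 -> write in place. 5 ppages; refcounts: pp0:3 pp1:2 pp2:3 pp3:3 pp4:1
Op 6: write(P0, v2, 166). refcount(pp2)=3>1 -> COPY to pp5. 6 ppages; refcounts: pp0:3 pp1:2 pp2:2 pp3:3 pp4:1 pp5:1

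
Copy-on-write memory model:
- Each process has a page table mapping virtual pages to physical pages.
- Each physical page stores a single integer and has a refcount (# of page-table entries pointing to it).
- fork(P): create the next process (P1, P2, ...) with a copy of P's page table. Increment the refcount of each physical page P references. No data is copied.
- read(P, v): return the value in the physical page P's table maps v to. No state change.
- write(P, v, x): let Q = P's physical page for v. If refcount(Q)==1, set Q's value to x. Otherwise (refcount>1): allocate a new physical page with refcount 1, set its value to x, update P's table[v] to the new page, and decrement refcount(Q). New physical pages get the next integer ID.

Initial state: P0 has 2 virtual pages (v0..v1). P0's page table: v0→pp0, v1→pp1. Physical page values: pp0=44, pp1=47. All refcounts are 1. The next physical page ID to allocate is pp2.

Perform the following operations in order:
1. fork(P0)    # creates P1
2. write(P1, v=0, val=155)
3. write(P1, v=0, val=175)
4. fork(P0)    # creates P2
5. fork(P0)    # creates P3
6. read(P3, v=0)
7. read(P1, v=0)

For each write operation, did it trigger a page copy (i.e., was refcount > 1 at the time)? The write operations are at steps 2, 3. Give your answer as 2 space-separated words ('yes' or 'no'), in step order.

Op 1: fork(P0) -> P1. 2 ppages; refcounts: pp0:2 pp1:2
Op 2: write(P1, v0, 155). refcount(pp0)=2>1 -> COPY to pp2. 3 ppages; refcounts: pp0:1 pp1:2 pp2:1
Op 3: write(P1, v0, 175). refcount(pp2)=1 -> write in place. 3 ppages; refcounts: pp0:1 pp1:2 pp2:1
Op 4: fork(P0) -> P2. 3 ppages; refcounts: pp0:2 pp1:3 pp2:1
Op 5: fork(P0) -> P3. 3 ppages; refcounts: pp0:3 pp1:4 pp2:1
Op 6: read(P3, v0) -> 44. No state change.
Op 7: read(P1, v0) -> 175. No state change.

yes no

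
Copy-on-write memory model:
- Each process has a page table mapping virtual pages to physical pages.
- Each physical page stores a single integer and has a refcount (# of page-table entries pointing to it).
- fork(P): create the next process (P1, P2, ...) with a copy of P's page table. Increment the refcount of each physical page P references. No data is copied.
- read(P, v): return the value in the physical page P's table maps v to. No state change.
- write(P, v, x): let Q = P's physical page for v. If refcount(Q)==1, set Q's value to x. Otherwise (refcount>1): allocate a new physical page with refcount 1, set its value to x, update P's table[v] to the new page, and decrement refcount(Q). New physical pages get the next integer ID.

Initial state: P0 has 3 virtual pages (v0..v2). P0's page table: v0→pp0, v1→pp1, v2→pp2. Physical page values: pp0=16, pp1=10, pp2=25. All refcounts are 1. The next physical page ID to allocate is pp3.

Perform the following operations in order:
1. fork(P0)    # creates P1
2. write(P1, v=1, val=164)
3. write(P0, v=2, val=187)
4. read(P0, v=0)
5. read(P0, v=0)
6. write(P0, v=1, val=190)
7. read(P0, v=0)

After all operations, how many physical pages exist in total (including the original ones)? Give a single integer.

Answer: 5

Derivation:
Op 1: fork(P0) -> P1. 3 ppages; refcounts: pp0:2 pp1:2 pp2:2
Op 2: write(P1, v1, 164). refcount(pp1)=2>1 -> COPY to pp3. 4 ppages; refcounts: pp0:2 pp1:1 pp2:2 pp3:1
Op 3: write(P0, v2, 187). refcount(pp2)=2>1 -> COPY to pp4. 5 ppages; refcounts: pp0:2 pp1:1 pp2:1 pp3:1 pp4:1
Op 4: read(P0, v0) -> 16. No state change.
Op 5: read(P0, v0) -> 16. No state change.
Op 6: write(P0, v1, 190). refcount(pp1)=1 -> write in place. 5 ppages; refcounts: pp0:2 pp1:1 pp2:1 pp3:1 pp4:1
Op 7: read(P0, v0) -> 16. No state change.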